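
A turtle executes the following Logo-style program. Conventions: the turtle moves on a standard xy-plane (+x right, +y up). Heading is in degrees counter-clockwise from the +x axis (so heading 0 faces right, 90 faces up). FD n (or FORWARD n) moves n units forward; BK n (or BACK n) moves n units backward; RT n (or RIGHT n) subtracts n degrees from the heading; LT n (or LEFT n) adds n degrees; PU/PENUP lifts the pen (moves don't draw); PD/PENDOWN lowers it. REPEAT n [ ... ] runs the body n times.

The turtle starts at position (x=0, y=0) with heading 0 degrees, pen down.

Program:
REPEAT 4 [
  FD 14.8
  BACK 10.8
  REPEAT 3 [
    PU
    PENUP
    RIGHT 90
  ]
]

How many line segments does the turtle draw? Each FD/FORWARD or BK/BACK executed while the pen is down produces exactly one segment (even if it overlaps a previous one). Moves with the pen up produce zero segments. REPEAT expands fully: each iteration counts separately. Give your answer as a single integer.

Answer: 2

Derivation:
Executing turtle program step by step:
Start: pos=(0,0), heading=0, pen down
REPEAT 4 [
  -- iteration 1/4 --
  FD 14.8: (0,0) -> (14.8,0) [heading=0, draw]
  BK 10.8: (14.8,0) -> (4,0) [heading=0, draw]
  REPEAT 3 [
    -- iteration 1/3 --
    PU: pen up
    PU: pen up
    RT 90: heading 0 -> 270
    -- iteration 2/3 --
    PU: pen up
    PU: pen up
    RT 90: heading 270 -> 180
    -- iteration 3/3 --
    PU: pen up
    PU: pen up
    RT 90: heading 180 -> 90
  ]
  -- iteration 2/4 --
  FD 14.8: (4,0) -> (4,14.8) [heading=90, move]
  BK 10.8: (4,14.8) -> (4,4) [heading=90, move]
  REPEAT 3 [
    -- iteration 1/3 --
    PU: pen up
    PU: pen up
    RT 90: heading 90 -> 0
    -- iteration 2/3 --
    PU: pen up
    PU: pen up
    RT 90: heading 0 -> 270
    -- iteration 3/3 --
    PU: pen up
    PU: pen up
    RT 90: heading 270 -> 180
  ]
  -- iteration 3/4 --
  FD 14.8: (4,4) -> (-10.8,4) [heading=180, move]
  BK 10.8: (-10.8,4) -> (0,4) [heading=180, move]
  REPEAT 3 [
    -- iteration 1/3 --
    PU: pen up
    PU: pen up
    RT 90: heading 180 -> 90
    -- iteration 2/3 --
    PU: pen up
    PU: pen up
    RT 90: heading 90 -> 0
    -- iteration 3/3 --
    PU: pen up
    PU: pen up
    RT 90: heading 0 -> 270
  ]
  -- iteration 4/4 --
  FD 14.8: (0,4) -> (0,-10.8) [heading=270, move]
  BK 10.8: (0,-10.8) -> (0,0) [heading=270, move]
  REPEAT 3 [
    -- iteration 1/3 --
    PU: pen up
    PU: pen up
    RT 90: heading 270 -> 180
    -- iteration 2/3 --
    PU: pen up
    PU: pen up
    RT 90: heading 180 -> 90
    -- iteration 3/3 --
    PU: pen up
    PU: pen up
    RT 90: heading 90 -> 0
  ]
]
Final: pos=(0,0), heading=0, 2 segment(s) drawn
Segments drawn: 2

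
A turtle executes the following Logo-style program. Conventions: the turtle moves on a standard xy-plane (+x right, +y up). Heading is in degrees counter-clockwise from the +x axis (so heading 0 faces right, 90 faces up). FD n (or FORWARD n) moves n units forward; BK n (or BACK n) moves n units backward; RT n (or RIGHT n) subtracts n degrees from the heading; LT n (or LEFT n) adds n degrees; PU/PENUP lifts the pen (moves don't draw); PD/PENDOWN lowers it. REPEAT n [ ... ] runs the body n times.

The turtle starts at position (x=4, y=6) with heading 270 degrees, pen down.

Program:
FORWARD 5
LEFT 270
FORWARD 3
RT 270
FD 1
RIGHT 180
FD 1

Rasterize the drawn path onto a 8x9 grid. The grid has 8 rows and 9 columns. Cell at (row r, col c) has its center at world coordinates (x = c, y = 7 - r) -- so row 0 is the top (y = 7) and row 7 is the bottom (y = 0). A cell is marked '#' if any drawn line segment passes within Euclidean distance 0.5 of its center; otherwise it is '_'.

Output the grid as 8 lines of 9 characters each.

Segment 0: (4,6) -> (4,1)
Segment 1: (4,1) -> (1,1)
Segment 2: (1,1) -> (1,0)
Segment 3: (1,0) -> (1,1)

Answer: _________
____#____
____#____
____#____
____#____
____#____
_####____
_#_______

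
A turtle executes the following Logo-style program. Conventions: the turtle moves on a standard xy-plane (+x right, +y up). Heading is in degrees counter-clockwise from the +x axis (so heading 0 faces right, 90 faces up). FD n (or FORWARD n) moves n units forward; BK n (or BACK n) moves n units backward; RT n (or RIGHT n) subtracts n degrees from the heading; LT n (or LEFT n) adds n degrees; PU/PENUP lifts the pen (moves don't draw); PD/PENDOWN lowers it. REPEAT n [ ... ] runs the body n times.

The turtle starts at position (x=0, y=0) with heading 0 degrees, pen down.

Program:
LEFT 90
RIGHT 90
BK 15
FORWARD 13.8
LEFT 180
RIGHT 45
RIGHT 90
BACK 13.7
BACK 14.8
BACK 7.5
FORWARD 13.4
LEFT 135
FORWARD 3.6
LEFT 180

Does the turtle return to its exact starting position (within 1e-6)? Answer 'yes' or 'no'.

Answer: no

Derivation:
Executing turtle program step by step:
Start: pos=(0,0), heading=0, pen down
LT 90: heading 0 -> 90
RT 90: heading 90 -> 0
BK 15: (0,0) -> (-15,0) [heading=0, draw]
FD 13.8: (-15,0) -> (-1.2,0) [heading=0, draw]
LT 180: heading 0 -> 180
RT 45: heading 180 -> 135
RT 90: heading 135 -> 45
BK 13.7: (-1.2,0) -> (-10.887,-9.687) [heading=45, draw]
BK 14.8: (-10.887,-9.687) -> (-21.353,-20.153) [heading=45, draw]
BK 7.5: (-21.353,-20.153) -> (-26.656,-25.456) [heading=45, draw]
FD 13.4: (-26.656,-25.456) -> (-17.181,-15.981) [heading=45, draw]
LT 135: heading 45 -> 180
FD 3.6: (-17.181,-15.981) -> (-20.781,-15.981) [heading=180, draw]
LT 180: heading 180 -> 0
Final: pos=(-20.781,-15.981), heading=0, 7 segment(s) drawn

Start position: (0, 0)
Final position: (-20.781, -15.981)
Distance = 26.215; >= 1e-6 -> NOT closed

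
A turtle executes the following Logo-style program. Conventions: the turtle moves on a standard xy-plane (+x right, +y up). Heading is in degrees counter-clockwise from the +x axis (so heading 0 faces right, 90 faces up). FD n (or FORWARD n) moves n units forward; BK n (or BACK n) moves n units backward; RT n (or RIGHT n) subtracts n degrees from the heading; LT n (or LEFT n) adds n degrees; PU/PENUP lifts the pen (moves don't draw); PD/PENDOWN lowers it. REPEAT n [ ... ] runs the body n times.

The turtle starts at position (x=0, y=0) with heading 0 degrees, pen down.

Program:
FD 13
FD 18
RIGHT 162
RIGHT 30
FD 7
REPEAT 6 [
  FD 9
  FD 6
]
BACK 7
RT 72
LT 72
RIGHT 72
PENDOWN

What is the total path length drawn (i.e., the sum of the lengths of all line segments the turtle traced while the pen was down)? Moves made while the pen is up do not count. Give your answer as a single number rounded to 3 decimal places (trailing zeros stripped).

Executing turtle program step by step:
Start: pos=(0,0), heading=0, pen down
FD 13: (0,0) -> (13,0) [heading=0, draw]
FD 18: (13,0) -> (31,0) [heading=0, draw]
RT 162: heading 0 -> 198
RT 30: heading 198 -> 168
FD 7: (31,0) -> (24.153,1.455) [heading=168, draw]
REPEAT 6 [
  -- iteration 1/6 --
  FD 9: (24.153,1.455) -> (15.35,3.327) [heading=168, draw]
  FD 6: (15.35,3.327) -> (9.481,4.574) [heading=168, draw]
  -- iteration 2/6 --
  FD 9: (9.481,4.574) -> (0.677,6.445) [heading=168, draw]
  FD 6: (0.677,6.445) -> (-5.191,7.693) [heading=168, draw]
  -- iteration 3/6 --
  FD 9: (-5.191,7.693) -> (-13.995,9.564) [heading=168, draw]
  FD 6: (-13.995,9.564) -> (-19.864,10.811) [heading=168, draw]
  -- iteration 4/6 --
  FD 9: (-19.864,10.811) -> (-28.667,12.683) [heading=168, draw]
  FD 6: (-28.667,12.683) -> (-34.536,13.93) [heading=168, draw]
  -- iteration 5/6 --
  FD 9: (-34.536,13.93) -> (-43.339,15.801) [heading=168, draw]
  FD 6: (-43.339,15.801) -> (-49.208,17.049) [heading=168, draw]
  -- iteration 6/6 --
  FD 9: (-49.208,17.049) -> (-58.011,18.92) [heading=168, draw]
  FD 6: (-58.011,18.92) -> (-63.88,20.167) [heading=168, draw]
]
BK 7: (-63.88,20.167) -> (-57.033,18.712) [heading=168, draw]
RT 72: heading 168 -> 96
LT 72: heading 96 -> 168
RT 72: heading 168 -> 96
PD: pen down
Final: pos=(-57.033,18.712), heading=96, 16 segment(s) drawn

Segment lengths:
  seg 1: (0,0) -> (13,0), length = 13
  seg 2: (13,0) -> (31,0), length = 18
  seg 3: (31,0) -> (24.153,1.455), length = 7
  seg 4: (24.153,1.455) -> (15.35,3.327), length = 9
  seg 5: (15.35,3.327) -> (9.481,4.574), length = 6
  seg 6: (9.481,4.574) -> (0.677,6.445), length = 9
  seg 7: (0.677,6.445) -> (-5.191,7.693), length = 6
  seg 8: (-5.191,7.693) -> (-13.995,9.564), length = 9
  seg 9: (-13.995,9.564) -> (-19.864,10.811), length = 6
  seg 10: (-19.864,10.811) -> (-28.667,12.683), length = 9
  seg 11: (-28.667,12.683) -> (-34.536,13.93), length = 6
  seg 12: (-34.536,13.93) -> (-43.339,15.801), length = 9
  seg 13: (-43.339,15.801) -> (-49.208,17.049), length = 6
  seg 14: (-49.208,17.049) -> (-58.011,18.92), length = 9
  seg 15: (-58.011,18.92) -> (-63.88,20.167), length = 6
  seg 16: (-63.88,20.167) -> (-57.033,18.712), length = 7
Total = 135

Answer: 135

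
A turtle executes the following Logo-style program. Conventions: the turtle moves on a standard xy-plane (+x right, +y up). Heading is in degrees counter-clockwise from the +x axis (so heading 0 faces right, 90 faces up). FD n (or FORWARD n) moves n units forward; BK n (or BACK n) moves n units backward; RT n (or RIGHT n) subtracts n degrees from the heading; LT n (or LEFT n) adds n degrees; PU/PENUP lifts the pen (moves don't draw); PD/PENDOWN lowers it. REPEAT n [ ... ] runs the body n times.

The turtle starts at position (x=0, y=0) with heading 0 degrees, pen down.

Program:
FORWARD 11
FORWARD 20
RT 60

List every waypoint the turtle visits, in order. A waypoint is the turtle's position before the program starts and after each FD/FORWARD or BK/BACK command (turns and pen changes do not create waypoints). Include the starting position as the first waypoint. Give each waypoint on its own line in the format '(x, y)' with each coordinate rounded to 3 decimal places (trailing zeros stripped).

Answer: (0, 0)
(11, 0)
(31, 0)

Derivation:
Executing turtle program step by step:
Start: pos=(0,0), heading=0, pen down
FD 11: (0,0) -> (11,0) [heading=0, draw]
FD 20: (11,0) -> (31,0) [heading=0, draw]
RT 60: heading 0 -> 300
Final: pos=(31,0), heading=300, 2 segment(s) drawn
Waypoints (3 total):
(0, 0)
(11, 0)
(31, 0)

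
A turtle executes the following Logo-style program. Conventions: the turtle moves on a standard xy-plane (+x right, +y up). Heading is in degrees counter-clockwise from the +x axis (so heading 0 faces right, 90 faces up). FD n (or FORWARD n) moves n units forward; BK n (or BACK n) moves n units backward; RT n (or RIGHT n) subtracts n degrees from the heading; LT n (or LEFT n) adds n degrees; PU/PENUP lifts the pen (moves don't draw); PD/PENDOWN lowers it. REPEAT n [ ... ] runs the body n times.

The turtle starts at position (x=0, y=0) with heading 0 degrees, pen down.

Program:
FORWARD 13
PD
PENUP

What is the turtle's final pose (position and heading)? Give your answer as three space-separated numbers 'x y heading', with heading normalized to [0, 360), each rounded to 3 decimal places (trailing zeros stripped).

Answer: 13 0 0

Derivation:
Executing turtle program step by step:
Start: pos=(0,0), heading=0, pen down
FD 13: (0,0) -> (13,0) [heading=0, draw]
PD: pen down
PU: pen up
Final: pos=(13,0), heading=0, 1 segment(s) drawn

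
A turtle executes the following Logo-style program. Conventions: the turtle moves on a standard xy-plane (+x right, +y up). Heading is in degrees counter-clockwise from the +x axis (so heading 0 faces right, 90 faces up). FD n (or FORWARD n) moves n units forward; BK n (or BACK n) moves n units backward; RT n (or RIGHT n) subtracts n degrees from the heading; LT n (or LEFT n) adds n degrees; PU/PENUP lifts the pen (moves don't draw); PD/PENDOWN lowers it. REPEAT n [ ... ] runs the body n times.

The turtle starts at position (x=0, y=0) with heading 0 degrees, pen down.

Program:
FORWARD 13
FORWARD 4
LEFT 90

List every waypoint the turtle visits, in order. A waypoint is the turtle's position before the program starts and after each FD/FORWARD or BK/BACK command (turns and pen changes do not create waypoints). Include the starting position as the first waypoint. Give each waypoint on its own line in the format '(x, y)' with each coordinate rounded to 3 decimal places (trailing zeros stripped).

Executing turtle program step by step:
Start: pos=(0,0), heading=0, pen down
FD 13: (0,0) -> (13,0) [heading=0, draw]
FD 4: (13,0) -> (17,0) [heading=0, draw]
LT 90: heading 0 -> 90
Final: pos=(17,0), heading=90, 2 segment(s) drawn
Waypoints (3 total):
(0, 0)
(13, 0)
(17, 0)

Answer: (0, 0)
(13, 0)
(17, 0)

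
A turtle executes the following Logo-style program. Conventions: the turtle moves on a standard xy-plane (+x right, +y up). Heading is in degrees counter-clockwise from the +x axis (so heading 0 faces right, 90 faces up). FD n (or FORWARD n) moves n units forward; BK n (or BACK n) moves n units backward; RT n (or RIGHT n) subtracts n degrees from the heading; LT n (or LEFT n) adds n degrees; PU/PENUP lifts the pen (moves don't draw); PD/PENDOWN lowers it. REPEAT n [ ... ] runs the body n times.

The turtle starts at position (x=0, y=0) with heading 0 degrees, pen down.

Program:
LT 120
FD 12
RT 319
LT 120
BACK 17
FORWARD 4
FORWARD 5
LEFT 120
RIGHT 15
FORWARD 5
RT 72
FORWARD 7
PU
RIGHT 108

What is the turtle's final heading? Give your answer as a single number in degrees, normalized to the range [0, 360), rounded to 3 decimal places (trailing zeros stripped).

Executing turtle program step by step:
Start: pos=(0,0), heading=0, pen down
LT 120: heading 0 -> 120
FD 12: (0,0) -> (-6,10.392) [heading=120, draw]
RT 319: heading 120 -> 161
LT 120: heading 161 -> 281
BK 17: (-6,10.392) -> (-9.244,27.08) [heading=281, draw]
FD 4: (-9.244,27.08) -> (-8.481,23.153) [heading=281, draw]
FD 5: (-8.481,23.153) -> (-7.526,18.245) [heading=281, draw]
LT 120: heading 281 -> 41
RT 15: heading 41 -> 26
FD 5: (-7.526,18.245) -> (-3.033,20.437) [heading=26, draw]
RT 72: heading 26 -> 314
FD 7: (-3.033,20.437) -> (1.83,15.402) [heading=314, draw]
PU: pen up
RT 108: heading 314 -> 206
Final: pos=(1.83,15.402), heading=206, 6 segment(s) drawn

Answer: 206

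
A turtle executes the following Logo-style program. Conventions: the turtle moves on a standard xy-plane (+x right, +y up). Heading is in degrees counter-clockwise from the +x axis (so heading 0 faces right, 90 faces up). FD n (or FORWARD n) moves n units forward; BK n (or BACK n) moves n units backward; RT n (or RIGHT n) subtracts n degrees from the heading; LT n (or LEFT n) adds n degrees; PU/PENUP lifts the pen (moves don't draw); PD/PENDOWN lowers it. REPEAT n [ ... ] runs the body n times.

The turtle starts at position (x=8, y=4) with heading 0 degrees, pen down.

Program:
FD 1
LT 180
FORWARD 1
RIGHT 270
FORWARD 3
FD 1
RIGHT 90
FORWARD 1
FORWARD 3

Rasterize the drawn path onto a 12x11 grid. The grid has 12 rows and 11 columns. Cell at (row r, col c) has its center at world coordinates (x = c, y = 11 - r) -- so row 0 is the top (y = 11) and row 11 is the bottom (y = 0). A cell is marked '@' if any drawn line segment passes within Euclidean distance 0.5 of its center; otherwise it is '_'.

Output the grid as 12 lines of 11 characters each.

Segment 0: (8,4) -> (9,4)
Segment 1: (9,4) -> (8,4)
Segment 2: (8,4) -> (8,1)
Segment 3: (8,1) -> (8,0)
Segment 4: (8,0) -> (7,-0)
Segment 5: (7,-0) -> (4,-0)

Answer: ___________
___________
___________
___________
___________
___________
___________
________@@_
________@__
________@__
________@__
____@@@@@__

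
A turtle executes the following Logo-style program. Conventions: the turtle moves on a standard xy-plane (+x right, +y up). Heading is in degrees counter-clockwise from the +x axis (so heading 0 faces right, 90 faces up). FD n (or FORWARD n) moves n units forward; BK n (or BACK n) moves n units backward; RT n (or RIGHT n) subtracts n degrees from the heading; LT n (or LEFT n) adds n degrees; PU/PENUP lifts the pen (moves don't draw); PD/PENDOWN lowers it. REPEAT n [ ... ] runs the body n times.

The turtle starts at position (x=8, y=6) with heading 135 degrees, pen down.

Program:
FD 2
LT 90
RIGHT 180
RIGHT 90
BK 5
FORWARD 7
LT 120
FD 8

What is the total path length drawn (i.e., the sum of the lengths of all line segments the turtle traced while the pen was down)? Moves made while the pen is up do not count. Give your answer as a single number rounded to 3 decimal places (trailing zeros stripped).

Executing turtle program step by step:
Start: pos=(8,6), heading=135, pen down
FD 2: (8,6) -> (6.586,7.414) [heading=135, draw]
LT 90: heading 135 -> 225
RT 180: heading 225 -> 45
RT 90: heading 45 -> 315
BK 5: (6.586,7.414) -> (3.05,10.95) [heading=315, draw]
FD 7: (3.05,10.95) -> (8,6) [heading=315, draw]
LT 120: heading 315 -> 75
FD 8: (8,6) -> (10.071,13.727) [heading=75, draw]
Final: pos=(10.071,13.727), heading=75, 4 segment(s) drawn

Segment lengths:
  seg 1: (8,6) -> (6.586,7.414), length = 2
  seg 2: (6.586,7.414) -> (3.05,10.95), length = 5
  seg 3: (3.05,10.95) -> (8,6), length = 7
  seg 4: (8,6) -> (10.071,13.727), length = 8
Total = 22

Answer: 22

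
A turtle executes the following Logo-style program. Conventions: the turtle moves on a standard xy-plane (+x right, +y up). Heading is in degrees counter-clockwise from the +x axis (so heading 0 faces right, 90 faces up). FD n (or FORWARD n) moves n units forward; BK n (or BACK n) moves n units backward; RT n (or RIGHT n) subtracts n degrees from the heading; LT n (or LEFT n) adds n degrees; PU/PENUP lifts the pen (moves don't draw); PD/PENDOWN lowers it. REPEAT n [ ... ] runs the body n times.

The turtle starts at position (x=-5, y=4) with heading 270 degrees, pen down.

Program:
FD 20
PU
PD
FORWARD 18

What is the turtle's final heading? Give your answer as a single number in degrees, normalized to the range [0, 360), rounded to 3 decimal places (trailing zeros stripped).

Answer: 270

Derivation:
Executing turtle program step by step:
Start: pos=(-5,4), heading=270, pen down
FD 20: (-5,4) -> (-5,-16) [heading=270, draw]
PU: pen up
PD: pen down
FD 18: (-5,-16) -> (-5,-34) [heading=270, draw]
Final: pos=(-5,-34), heading=270, 2 segment(s) drawn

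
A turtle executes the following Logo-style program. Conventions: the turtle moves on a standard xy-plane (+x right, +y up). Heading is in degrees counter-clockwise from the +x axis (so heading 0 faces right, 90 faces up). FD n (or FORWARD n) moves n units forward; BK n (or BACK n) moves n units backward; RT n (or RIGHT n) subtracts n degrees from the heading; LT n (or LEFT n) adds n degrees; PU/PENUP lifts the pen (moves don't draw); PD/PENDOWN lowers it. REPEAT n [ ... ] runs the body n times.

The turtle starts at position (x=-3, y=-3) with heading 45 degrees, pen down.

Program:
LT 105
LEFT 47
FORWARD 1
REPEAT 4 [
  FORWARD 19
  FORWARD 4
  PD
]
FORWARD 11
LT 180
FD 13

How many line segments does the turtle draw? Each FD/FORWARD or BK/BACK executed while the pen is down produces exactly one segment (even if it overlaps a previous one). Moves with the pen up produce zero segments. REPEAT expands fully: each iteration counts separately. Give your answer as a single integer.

Answer: 11

Derivation:
Executing turtle program step by step:
Start: pos=(-3,-3), heading=45, pen down
LT 105: heading 45 -> 150
LT 47: heading 150 -> 197
FD 1: (-3,-3) -> (-3.956,-3.292) [heading=197, draw]
REPEAT 4 [
  -- iteration 1/4 --
  FD 19: (-3.956,-3.292) -> (-22.126,-8.847) [heading=197, draw]
  FD 4: (-22.126,-8.847) -> (-25.951,-10.017) [heading=197, draw]
  PD: pen down
  -- iteration 2/4 --
  FD 19: (-25.951,-10.017) -> (-44.121,-15.572) [heading=197, draw]
  FD 4: (-44.121,-15.572) -> (-47.946,-16.741) [heading=197, draw]
  PD: pen down
  -- iteration 3/4 --
  FD 19: (-47.946,-16.741) -> (-66.116,-22.297) [heading=197, draw]
  FD 4: (-66.116,-22.297) -> (-69.941,-23.466) [heading=197, draw]
  PD: pen down
  -- iteration 4/4 --
  FD 19: (-69.941,-23.466) -> (-88.111,-29.021) [heading=197, draw]
  FD 4: (-88.111,-29.021) -> (-91.936,-30.191) [heading=197, draw]
  PD: pen down
]
FD 11: (-91.936,-30.191) -> (-102.456,-33.407) [heading=197, draw]
LT 180: heading 197 -> 17
FD 13: (-102.456,-33.407) -> (-90.024,-29.606) [heading=17, draw]
Final: pos=(-90.024,-29.606), heading=17, 11 segment(s) drawn
Segments drawn: 11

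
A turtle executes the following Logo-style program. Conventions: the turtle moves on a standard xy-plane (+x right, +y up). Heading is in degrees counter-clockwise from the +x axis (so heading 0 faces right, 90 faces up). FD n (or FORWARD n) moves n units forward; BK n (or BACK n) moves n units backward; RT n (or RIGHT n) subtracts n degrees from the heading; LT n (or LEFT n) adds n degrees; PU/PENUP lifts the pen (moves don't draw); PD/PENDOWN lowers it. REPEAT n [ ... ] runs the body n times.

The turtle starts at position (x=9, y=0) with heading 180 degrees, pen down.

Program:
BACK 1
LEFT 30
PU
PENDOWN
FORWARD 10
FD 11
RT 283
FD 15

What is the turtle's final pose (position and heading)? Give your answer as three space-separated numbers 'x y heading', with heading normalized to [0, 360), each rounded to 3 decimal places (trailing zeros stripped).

Answer: -3.801 -24.845 287

Derivation:
Executing turtle program step by step:
Start: pos=(9,0), heading=180, pen down
BK 1: (9,0) -> (10,0) [heading=180, draw]
LT 30: heading 180 -> 210
PU: pen up
PD: pen down
FD 10: (10,0) -> (1.34,-5) [heading=210, draw]
FD 11: (1.34,-5) -> (-8.187,-10.5) [heading=210, draw]
RT 283: heading 210 -> 287
FD 15: (-8.187,-10.5) -> (-3.801,-24.845) [heading=287, draw]
Final: pos=(-3.801,-24.845), heading=287, 4 segment(s) drawn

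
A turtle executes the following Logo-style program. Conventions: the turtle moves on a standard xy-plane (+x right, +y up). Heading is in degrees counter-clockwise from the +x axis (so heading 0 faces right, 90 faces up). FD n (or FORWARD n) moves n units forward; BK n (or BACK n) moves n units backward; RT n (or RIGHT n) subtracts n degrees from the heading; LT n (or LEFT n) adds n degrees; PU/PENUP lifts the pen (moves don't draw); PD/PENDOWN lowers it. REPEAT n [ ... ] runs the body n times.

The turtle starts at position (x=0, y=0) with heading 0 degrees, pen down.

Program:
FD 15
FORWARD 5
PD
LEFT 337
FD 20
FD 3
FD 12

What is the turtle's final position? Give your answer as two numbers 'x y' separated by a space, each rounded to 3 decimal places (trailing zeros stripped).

Executing turtle program step by step:
Start: pos=(0,0), heading=0, pen down
FD 15: (0,0) -> (15,0) [heading=0, draw]
FD 5: (15,0) -> (20,0) [heading=0, draw]
PD: pen down
LT 337: heading 0 -> 337
FD 20: (20,0) -> (38.41,-7.815) [heading=337, draw]
FD 3: (38.41,-7.815) -> (41.172,-8.987) [heading=337, draw]
FD 12: (41.172,-8.987) -> (52.218,-13.676) [heading=337, draw]
Final: pos=(52.218,-13.676), heading=337, 5 segment(s) drawn

Answer: 52.218 -13.676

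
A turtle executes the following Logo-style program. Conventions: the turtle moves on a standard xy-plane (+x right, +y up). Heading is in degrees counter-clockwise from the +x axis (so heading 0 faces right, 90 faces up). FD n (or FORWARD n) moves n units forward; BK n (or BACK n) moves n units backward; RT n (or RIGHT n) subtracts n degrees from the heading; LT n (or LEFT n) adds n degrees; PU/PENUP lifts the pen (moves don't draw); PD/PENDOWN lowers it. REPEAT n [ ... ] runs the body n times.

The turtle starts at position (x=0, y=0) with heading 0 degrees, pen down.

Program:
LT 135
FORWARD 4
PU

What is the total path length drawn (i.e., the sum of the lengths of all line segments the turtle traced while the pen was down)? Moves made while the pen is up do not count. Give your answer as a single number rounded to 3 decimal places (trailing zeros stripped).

Answer: 4

Derivation:
Executing turtle program step by step:
Start: pos=(0,0), heading=0, pen down
LT 135: heading 0 -> 135
FD 4: (0,0) -> (-2.828,2.828) [heading=135, draw]
PU: pen up
Final: pos=(-2.828,2.828), heading=135, 1 segment(s) drawn

Segment lengths:
  seg 1: (0,0) -> (-2.828,2.828), length = 4
Total = 4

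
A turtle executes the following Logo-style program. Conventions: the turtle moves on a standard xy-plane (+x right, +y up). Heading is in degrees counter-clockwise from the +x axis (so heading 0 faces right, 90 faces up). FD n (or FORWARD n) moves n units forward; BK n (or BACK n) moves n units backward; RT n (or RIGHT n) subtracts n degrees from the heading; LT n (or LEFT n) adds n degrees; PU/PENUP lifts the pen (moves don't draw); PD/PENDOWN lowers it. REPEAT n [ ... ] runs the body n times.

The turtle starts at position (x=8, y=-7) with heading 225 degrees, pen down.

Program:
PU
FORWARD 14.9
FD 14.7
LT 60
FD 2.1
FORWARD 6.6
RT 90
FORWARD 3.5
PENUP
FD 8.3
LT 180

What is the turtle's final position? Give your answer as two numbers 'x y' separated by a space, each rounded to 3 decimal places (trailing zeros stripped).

Executing turtle program step by step:
Start: pos=(8,-7), heading=225, pen down
PU: pen up
FD 14.9: (8,-7) -> (-2.536,-17.536) [heading=225, move]
FD 14.7: (-2.536,-17.536) -> (-12.93,-27.93) [heading=225, move]
LT 60: heading 225 -> 285
FD 2.1: (-12.93,-27.93) -> (-12.387,-29.959) [heading=285, move]
FD 6.6: (-12.387,-29.959) -> (-10.679,-36.334) [heading=285, move]
RT 90: heading 285 -> 195
FD 3.5: (-10.679,-36.334) -> (-14.059,-37.24) [heading=195, move]
PU: pen up
FD 8.3: (-14.059,-37.24) -> (-22.077,-39.388) [heading=195, move]
LT 180: heading 195 -> 15
Final: pos=(-22.077,-39.388), heading=15, 0 segment(s) drawn

Answer: -22.077 -39.388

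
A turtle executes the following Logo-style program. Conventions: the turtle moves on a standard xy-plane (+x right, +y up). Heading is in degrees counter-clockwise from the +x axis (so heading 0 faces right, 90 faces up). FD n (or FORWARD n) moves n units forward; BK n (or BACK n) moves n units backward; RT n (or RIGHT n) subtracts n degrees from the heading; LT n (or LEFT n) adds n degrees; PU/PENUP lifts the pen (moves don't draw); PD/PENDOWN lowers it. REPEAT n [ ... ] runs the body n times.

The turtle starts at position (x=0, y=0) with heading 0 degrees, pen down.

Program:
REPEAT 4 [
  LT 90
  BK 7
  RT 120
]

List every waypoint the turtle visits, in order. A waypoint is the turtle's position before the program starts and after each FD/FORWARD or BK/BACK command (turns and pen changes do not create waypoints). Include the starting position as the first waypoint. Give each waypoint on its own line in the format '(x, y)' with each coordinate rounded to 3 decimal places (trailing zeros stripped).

Answer: (0, 0)
(0, -7)
(-3.5, -13.062)
(-9.562, -16.562)
(-16.562, -16.562)

Derivation:
Executing turtle program step by step:
Start: pos=(0,0), heading=0, pen down
REPEAT 4 [
  -- iteration 1/4 --
  LT 90: heading 0 -> 90
  BK 7: (0,0) -> (0,-7) [heading=90, draw]
  RT 120: heading 90 -> 330
  -- iteration 2/4 --
  LT 90: heading 330 -> 60
  BK 7: (0,-7) -> (-3.5,-13.062) [heading=60, draw]
  RT 120: heading 60 -> 300
  -- iteration 3/4 --
  LT 90: heading 300 -> 30
  BK 7: (-3.5,-13.062) -> (-9.562,-16.562) [heading=30, draw]
  RT 120: heading 30 -> 270
  -- iteration 4/4 --
  LT 90: heading 270 -> 0
  BK 7: (-9.562,-16.562) -> (-16.562,-16.562) [heading=0, draw]
  RT 120: heading 0 -> 240
]
Final: pos=(-16.562,-16.562), heading=240, 4 segment(s) drawn
Waypoints (5 total):
(0, 0)
(0, -7)
(-3.5, -13.062)
(-9.562, -16.562)
(-16.562, -16.562)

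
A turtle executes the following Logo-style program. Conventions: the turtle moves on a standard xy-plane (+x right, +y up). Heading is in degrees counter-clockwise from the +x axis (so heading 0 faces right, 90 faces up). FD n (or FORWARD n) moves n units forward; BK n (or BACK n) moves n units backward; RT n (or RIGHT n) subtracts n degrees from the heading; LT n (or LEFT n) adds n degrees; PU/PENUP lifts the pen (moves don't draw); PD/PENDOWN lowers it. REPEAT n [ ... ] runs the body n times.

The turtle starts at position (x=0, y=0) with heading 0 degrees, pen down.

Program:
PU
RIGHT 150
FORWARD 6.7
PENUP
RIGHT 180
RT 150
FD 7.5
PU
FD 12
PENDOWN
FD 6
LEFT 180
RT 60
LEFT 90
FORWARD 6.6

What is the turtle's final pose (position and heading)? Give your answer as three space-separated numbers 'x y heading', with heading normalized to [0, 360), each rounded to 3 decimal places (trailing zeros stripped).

Answer: -18.552 -18.834 90

Derivation:
Executing turtle program step by step:
Start: pos=(0,0), heading=0, pen down
PU: pen up
RT 150: heading 0 -> 210
FD 6.7: (0,0) -> (-5.802,-3.35) [heading=210, move]
PU: pen up
RT 180: heading 210 -> 30
RT 150: heading 30 -> 240
FD 7.5: (-5.802,-3.35) -> (-9.552,-9.845) [heading=240, move]
PU: pen up
FD 12: (-9.552,-9.845) -> (-15.552,-20.237) [heading=240, move]
PD: pen down
FD 6: (-15.552,-20.237) -> (-18.552,-25.434) [heading=240, draw]
LT 180: heading 240 -> 60
RT 60: heading 60 -> 0
LT 90: heading 0 -> 90
FD 6.6: (-18.552,-25.434) -> (-18.552,-18.834) [heading=90, draw]
Final: pos=(-18.552,-18.834), heading=90, 2 segment(s) drawn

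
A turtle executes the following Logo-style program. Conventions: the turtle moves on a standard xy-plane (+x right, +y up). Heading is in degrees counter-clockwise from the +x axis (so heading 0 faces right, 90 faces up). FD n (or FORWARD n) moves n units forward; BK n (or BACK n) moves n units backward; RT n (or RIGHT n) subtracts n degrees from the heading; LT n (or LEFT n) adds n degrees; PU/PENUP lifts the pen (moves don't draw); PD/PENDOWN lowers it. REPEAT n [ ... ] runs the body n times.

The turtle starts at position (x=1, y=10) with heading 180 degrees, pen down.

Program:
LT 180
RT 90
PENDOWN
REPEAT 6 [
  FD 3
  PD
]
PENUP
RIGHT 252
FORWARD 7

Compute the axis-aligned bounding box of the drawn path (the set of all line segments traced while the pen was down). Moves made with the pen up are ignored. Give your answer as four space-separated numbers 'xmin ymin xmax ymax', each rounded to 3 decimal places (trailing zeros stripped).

Executing turtle program step by step:
Start: pos=(1,10), heading=180, pen down
LT 180: heading 180 -> 0
RT 90: heading 0 -> 270
PD: pen down
REPEAT 6 [
  -- iteration 1/6 --
  FD 3: (1,10) -> (1,7) [heading=270, draw]
  PD: pen down
  -- iteration 2/6 --
  FD 3: (1,7) -> (1,4) [heading=270, draw]
  PD: pen down
  -- iteration 3/6 --
  FD 3: (1,4) -> (1,1) [heading=270, draw]
  PD: pen down
  -- iteration 4/6 --
  FD 3: (1,1) -> (1,-2) [heading=270, draw]
  PD: pen down
  -- iteration 5/6 --
  FD 3: (1,-2) -> (1,-5) [heading=270, draw]
  PD: pen down
  -- iteration 6/6 --
  FD 3: (1,-5) -> (1,-8) [heading=270, draw]
  PD: pen down
]
PU: pen up
RT 252: heading 270 -> 18
FD 7: (1,-8) -> (7.657,-5.837) [heading=18, move]
Final: pos=(7.657,-5.837), heading=18, 6 segment(s) drawn

Segment endpoints: x in {1, 1, 1, 1, 1, 1, 1}, y in {-8, -5, -2, 1, 4, 7, 10}
xmin=1, ymin=-8, xmax=1, ymax=10

Answer: 1 -8 1 10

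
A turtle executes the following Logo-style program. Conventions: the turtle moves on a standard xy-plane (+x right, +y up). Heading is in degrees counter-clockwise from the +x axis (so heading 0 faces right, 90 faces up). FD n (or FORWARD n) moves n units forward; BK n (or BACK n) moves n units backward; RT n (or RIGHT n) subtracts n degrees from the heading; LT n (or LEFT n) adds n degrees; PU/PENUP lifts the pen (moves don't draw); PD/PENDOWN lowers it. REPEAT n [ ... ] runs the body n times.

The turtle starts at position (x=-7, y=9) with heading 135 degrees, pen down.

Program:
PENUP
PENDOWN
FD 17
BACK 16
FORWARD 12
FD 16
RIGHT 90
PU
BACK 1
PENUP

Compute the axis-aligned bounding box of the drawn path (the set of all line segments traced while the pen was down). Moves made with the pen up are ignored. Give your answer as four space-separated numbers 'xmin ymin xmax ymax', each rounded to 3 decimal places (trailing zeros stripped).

Answer: -27.506 9 -7 29.506

Derivation:
Executing turtle program step by step:
Start: pos=(-7,9), heading=135, pen down
PU: pen up
PD: pen down
FD 17: (-7,9) -> (-19.021,21.021) [heading=135, draw]
BK 16: (-19.021,21.021) -> (-7.707,9.707) [heading=135, draw]
FD 12: (-7.707,9.707) -> (-16.192,18.192) [heading=135, draw]
FD 16: (-16.192,18.192) -> (-27.506,29.506) [heading=135, draw]
RT 90: heading 135 -> 45
PU: pen up
BK 1: (-27.506,29.506) -> (-28.213,28.799) [heading=45, move]
PU: pen up
Final: pos=(-28.213,28.799), heading=45, 4 segment(s) drawn

Segment endpoints: x in {-27.506, -19.021, -16.192, -7.707, -7}, y in {9, 9.707, 18.192, 21.021, 29.506}
xmin=-27.506, ymin=9, xmax=-7, ymax=29.506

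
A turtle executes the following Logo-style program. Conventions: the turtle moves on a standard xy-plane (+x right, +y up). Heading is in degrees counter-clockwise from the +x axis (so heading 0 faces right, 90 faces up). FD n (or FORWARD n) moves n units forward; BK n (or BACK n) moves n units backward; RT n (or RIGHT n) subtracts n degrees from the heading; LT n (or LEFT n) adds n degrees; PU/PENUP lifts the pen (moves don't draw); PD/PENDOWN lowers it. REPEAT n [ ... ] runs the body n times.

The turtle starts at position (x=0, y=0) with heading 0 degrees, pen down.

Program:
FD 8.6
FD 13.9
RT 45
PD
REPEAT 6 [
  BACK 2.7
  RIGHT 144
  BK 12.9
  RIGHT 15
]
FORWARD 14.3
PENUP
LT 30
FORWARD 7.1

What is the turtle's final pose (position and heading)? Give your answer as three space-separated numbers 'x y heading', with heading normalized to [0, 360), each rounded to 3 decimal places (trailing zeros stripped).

Executing turtle program step by step:
Start: pos=(0,0), heading=0, pen down
FD 8.6: (0,0) -> (8.6,0) [heading=0, draw]
FD 13.9: (8.6,0) -> (22.5,0) [heading=0, draw]
RT 45: heading 0 -> 315
PD: pen down
REPEAT 6 [
  -- iteration 1/6 --
  BK 2.7: (22.5,0) -> (20.591,1.909) [heading=315, draw]
  RT 144: heading 315 -> 171
  BK 12.9: (20.591,1.909) -> (33.332,-0.109) [heading=171, draw]
  RT 15: heading 171 -> 156
  -- iteration 2/6 --
  BK 2.7: (33.332,-0.109) -> (35.799,-1.207) [heading=156, draw]
  RT 144: heading 156 -> 12
  BK 12.9: (35.799,-1.207) -> (23.18,-3.889) [heading=12, draw]
  RT 15: heading 12 -> 357
  -- iteration 3/6 --
  BK 2.7: (23.18,-3.889) -> (20.484,-3.748) [heading=357, draw]
  RT 144: heading 357 -> 213
  BK 12.9: (20.484,-3.748) -> (31.303,3.278) [heading=213, draw]
  RT 15: heading 213 -> 198
  -- iteration 4/6 --
  BK 2.7: (31.303,3.278) -> (33.871,4.112) [heading=198, draw]
  RT 144: heading 198 -> 54
  BK 12.9: (33.871,4.112) -> (26.288,-6.324) [heading=54, draw]
  RT 15: heading 54 -> 39
  -- iteration 5/6 --
  BK 2.7: (26.288,-6.324) -> (24.19,-8.023) [heading=39, draw]
  RT 144: heading 39 -> 255
  BK 12.9: (24.19,-8.023) -> (27.529,4.437) [heading=255, draw]
  RT 15: heading 255 -> 240
  -- iteration 6/6 --
  BK 2.7: (27.529,4.437) -> (28.879,6.776) [heading=240, draw]
  RT 144: heading 240 -> 96
  BK 12.9: (28.879,6.776) -> (30.227,-6.054) [heading=96, draw]
  RT 15: heading 96 -> 81
]
FD 14.3: (30.227,-6.054) -> (32.464,8.07) [heading=81, draw]
PU: pen up
LT 30: heading 81 -> 111
FD 7.1: (32.464,8.07) -> (29.92,14.699) [heading=111, move]
Final: pos=(29.92,14.699), heading=111, 15 segment(s) drawn

Answer: 29.92 14.699 111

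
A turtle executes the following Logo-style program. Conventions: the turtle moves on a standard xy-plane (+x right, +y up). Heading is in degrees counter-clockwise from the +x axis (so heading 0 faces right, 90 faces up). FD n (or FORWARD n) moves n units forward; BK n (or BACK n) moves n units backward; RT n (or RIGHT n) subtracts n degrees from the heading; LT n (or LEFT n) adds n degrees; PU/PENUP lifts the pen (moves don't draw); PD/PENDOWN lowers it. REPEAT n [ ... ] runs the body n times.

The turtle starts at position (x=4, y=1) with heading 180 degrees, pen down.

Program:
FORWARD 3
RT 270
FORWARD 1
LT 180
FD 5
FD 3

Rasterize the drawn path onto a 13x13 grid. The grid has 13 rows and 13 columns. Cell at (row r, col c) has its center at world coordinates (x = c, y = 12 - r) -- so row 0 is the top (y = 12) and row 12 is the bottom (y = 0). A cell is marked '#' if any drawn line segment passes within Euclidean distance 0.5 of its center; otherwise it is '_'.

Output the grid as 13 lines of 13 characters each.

Answer: _____________
_____________
_____________
_____________
_#___________
_#___________
_#___________
_#___________
_#___________
_#___________
_#___________
_####________
_#___________

Derivation:
Segment 0: (4,1) -> (1,1)
Segment 1: (1,1) -> (1,0)
Segment 2: (1,0) -> (1,5)
Segment 3: (1,5) -> (1,8)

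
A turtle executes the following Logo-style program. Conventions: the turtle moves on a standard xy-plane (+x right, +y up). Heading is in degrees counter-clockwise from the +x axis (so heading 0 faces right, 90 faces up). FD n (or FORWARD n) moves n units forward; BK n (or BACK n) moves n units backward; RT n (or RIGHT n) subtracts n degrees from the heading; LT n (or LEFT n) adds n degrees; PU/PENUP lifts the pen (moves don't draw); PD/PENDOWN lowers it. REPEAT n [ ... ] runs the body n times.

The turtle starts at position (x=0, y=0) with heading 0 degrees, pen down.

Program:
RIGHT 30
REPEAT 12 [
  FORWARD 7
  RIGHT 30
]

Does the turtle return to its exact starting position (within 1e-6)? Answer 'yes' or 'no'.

Executing turtle program step by step:
Start: pos=(0,0), heading=0, pen down
RT 30: heading 0 -> 330
REPEAT 12 [
  -- iteration 1/12 --
  FD 7: (0,0) -> (6.062,-3.5) [heading=330, draw]
  RT 30: heading 330 -> 300
  -- iteration 2/12 --
  FD 7: (6.062,-3.5) -> (9.562,-9.562) [heading=300, draw]
  RT 30: heading 300 -> 270
  -- iteration 3/12 --
  FD 7: (9.562,-9.562) -> (9.562,-16.562) [heading=270, draw]
  RT 30: heading 270 -> 240
  -- iteration 4/12 --
  FD 7: (9.562,-16.562) -> (6.062,-22.624) [heading=240, draw]
  RT 30: heading 240 -> 210
  -- iteration 5/12 --
  FD 7: (6.062,-22.624) -> (0,-26.124) [heading=210, draw]
  RT 30: heading 210 -> 180
  -- iteration 6/12 --
  FD 7: (0,-26.124) -> (-7,-26.124) [heading=180, draw]
  RT 30: heading 180 -> 150
  -- iteration 7/12 --
  FD 7: (-7,-26.124) -> (-13.062,-22.624) [heading=150, draw]
  RT 30: heading 150 -> 120
  -- iteration 8/12 --
  FD 7: (-13.062,-22.624) -> (-16.562,-16.562) [heading=120, draw]
  RT 30: heading 120 -> 90
  -- iteration 9/12 --
  FD 7: (-16.562,-16.562) -> (-16.562,-9.562) [heading=90, draw]
  RT 30: heading 90 -> 60
  -- iteration 10/12 --
  FD 7: (-16.562,-9.562) -> (-13.062,-3.5) [heading=60, draw]
  RT 30: heading 60 -> 30
  -- iteration 11/12 --
  FD 7: (-13.062,-3.5) -> (-7,0) [heading=30, draw]
  RT 30: heading 30 -> 0
  -- iteration 12/12 --
  FD 7: (-7,0) -> (0,0) [heading=0, draw]
  RT 30: heading 0 -> 330
]
Final: pos=(0,0), heading=330, 12 segment(s) drawn

Start position: (0, 0)
Final position: (0, 0)
Distance = 0; < 1e-6 -> CLOSED

Answer: yes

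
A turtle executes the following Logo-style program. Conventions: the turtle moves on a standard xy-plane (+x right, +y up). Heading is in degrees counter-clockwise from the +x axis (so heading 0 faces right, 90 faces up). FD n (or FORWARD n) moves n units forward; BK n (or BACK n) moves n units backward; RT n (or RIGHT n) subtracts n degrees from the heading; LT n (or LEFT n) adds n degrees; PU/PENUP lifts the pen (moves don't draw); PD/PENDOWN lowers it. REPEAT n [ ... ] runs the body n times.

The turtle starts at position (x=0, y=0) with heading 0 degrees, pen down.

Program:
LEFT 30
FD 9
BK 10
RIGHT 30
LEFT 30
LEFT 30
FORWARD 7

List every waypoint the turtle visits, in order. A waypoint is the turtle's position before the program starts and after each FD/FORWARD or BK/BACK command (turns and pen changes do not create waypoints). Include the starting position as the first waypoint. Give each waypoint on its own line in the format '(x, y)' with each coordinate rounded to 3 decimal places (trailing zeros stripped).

Answer: (0, 0)
(7.794, 4.5)
(-0.866, -0.5)
(2.634, 5.562)

Derivation:
Executing turtle program step by step:
Start: pos=(0,0), heading=0, pen down
LT 30: heading 0 -> 30
FD 9: (0,0) -> (7.794,4.5) [heading=30, draw]
BK 10: (7.794,4.5) -> (-0.866,-0.5) [heading=30, draw]
RT 30: heading 30 -> 0
LT 30: heading 0 -> 30
LT 30: heading 30 -> 60
FD 7: (-0.866,-0.5) -> (2.634,5.562) [heading=60, draw]
Final: pos=(2.634,5.562), heading=60, 3 segment(s) drawn
Waypoints (4 total):
(0, 0)
(7.794, 4.5)
(-0.866, -0.5)
(2.634, 5.562)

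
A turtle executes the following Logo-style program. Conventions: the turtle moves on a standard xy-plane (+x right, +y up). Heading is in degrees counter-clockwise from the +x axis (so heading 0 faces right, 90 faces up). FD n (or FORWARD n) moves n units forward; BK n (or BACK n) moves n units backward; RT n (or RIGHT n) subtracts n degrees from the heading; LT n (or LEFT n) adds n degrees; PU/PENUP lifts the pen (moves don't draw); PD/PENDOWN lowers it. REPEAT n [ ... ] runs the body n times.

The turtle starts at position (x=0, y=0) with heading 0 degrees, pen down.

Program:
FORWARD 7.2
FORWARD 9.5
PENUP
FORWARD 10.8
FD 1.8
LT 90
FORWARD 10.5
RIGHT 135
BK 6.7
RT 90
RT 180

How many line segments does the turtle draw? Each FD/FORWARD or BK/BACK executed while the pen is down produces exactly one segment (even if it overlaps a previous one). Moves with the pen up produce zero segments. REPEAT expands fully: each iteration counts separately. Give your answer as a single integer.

Executing turtle program step by step:
Start: pos=(0,0), heading=0, pen down
FD 7.2: (0,0) -> (7.2,0) [heading=0, draw]
FD 9.5: (7.2,0) -> (16.7,0) [heading=0, draw]
PU: pen up
FD 10.8: (16.7,0) -> (27.5,0) [heading=0, move]
FD 1.8: (27.5,0) -> (29.3,0) [heading=0, move]
LT 90: heading 0 -> 90
FD 10.5: (29.3,0) -> (29.3,10.5) [heading=90, move]
RT 135: heading 90 -> 315
BK 6.7: (29.3,10.5) -> (24.562,15.238) [heading=315, move]
RT 90: heading 315 -> 225
RT 180: heading 225 -> 45
Final: pos=(24.562,15.238), heading=45, 2 segment(s) drawn
Segments drawn: 2

Answer: 2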